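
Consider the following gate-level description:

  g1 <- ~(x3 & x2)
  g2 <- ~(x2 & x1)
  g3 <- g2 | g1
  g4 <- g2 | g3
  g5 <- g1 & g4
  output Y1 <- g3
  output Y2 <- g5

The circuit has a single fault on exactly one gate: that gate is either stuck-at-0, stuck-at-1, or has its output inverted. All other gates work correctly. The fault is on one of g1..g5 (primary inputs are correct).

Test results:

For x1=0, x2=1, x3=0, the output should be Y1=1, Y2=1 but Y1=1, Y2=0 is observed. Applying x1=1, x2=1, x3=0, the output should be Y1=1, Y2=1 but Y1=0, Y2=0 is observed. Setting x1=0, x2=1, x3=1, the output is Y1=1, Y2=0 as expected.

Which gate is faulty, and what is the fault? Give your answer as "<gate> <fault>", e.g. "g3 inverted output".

Fault-free values for test 1 (x1=0, x2=1, x3=0): g1=1, g2=1, g3=1, g4=1, g5=1, giving Y1=1, Y2=1. Observed Y1=1, Y2=0.
Test 1: faults giving observed Y1=1, Y2=0 are {g1 stuck-at-0, g1 inverted output, g4 stuck-at-0, g4 inverted output, g5 stuck-at-0, g5 inverted output}.
Test 2 (x1=1, x2=1, x3=0): fault-free g1=1, g2=0, g3=1, g4=1, g5=1 → Y1=1, Y2=1; observed Y1=0, Y2=0. Eliminates g4 stuck-at-0, g4 inverted output, g5 stuck-at-0, g5 inverted output.
Test 3 (x1=0, x2=1, x3=1): fault-free g1=0, g2=1, g3=1, g4=1, g5=0 → Y1=1, Y2=0; observed Y1=1, Y2=0. Eliminates g1 inverted output.
Only g1 stuck-at-0 is consistent with every test.

g1 stuck-at-0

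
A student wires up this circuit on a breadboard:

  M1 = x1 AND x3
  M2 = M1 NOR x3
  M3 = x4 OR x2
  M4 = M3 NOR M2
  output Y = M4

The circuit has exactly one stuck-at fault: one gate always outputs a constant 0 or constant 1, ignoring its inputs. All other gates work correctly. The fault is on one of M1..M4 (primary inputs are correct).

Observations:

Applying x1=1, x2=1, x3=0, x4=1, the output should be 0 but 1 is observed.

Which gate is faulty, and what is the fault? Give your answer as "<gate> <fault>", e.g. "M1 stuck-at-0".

Fault-free values for test 1 (x1=1, x2=1, x3=0, x4=1): M1=0, M2=1, M3=1, M4=0, giving Y=0. Observed 1.
Test 1: faults giving observed 1 are {M4 stuck-at-1}.
Only M4 stuck-at-1 is consistent with every test.

M4 stuck-at-1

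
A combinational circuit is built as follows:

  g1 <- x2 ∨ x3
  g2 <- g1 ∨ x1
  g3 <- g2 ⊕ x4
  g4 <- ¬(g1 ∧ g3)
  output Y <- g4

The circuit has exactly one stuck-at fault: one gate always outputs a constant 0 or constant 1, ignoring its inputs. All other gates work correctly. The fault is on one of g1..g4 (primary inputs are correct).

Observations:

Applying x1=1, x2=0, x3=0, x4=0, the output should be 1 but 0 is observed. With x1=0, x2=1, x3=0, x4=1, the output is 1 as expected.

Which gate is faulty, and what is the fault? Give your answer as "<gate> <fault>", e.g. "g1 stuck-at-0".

g1 stuck-at-1

Fault-free values for test 1 (x1=1, x2=0, x3=0, x4=0): g1=0, g2=1, g3=1, g4=1, giving Y=1. Observed 0.
Test 1: faults giving observed 0 are {g1 stuck-at-1, g4 stuck-at-0}.
Test 2 (x1=0, x2=1, x3=0, x4=1): fault-free g1=1, g2=1, g3=0, g4=1 → 1; observed 1. Eliminates g4 stuck-at-0.
Only g1 stuck-at-1 is consistent with every test.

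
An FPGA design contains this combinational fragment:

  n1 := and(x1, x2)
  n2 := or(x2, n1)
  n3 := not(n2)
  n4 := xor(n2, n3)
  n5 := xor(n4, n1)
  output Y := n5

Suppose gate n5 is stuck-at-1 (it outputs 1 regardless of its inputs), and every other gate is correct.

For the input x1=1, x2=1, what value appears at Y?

Propagate with n5 forced: n1=1, n2=1, n3=0, n4=1, n5=1 [stuck-at-1].
So Y = 1. (Without the fault it would be 0.)

1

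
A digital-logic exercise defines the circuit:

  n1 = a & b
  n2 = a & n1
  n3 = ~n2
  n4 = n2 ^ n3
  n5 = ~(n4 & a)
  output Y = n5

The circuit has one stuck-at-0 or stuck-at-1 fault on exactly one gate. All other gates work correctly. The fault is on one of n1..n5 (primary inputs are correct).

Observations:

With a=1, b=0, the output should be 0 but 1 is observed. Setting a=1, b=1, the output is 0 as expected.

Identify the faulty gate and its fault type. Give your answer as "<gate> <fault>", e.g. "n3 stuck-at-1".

Fault-free values for test 1 (a=1, b=0): n1=0, n2=0, n3=1, n4=1, n5=0, giving Y=0. Observed 1.
Test 1: faults giving observed 1 are {n3 stuck-at-0, n4 stuck-at-0, n5 stuck-at-1}.
Test 2 (a=1, b=1): fault-free n1=1, n2=1, n3=0, n4=1, n5=0 → 0; observed 0. Eliminates n4 stuck-at-0, n5 stuck-at-1.
Only n3 stuck-at-0 is consistent with every test.

n3 stuck-at-0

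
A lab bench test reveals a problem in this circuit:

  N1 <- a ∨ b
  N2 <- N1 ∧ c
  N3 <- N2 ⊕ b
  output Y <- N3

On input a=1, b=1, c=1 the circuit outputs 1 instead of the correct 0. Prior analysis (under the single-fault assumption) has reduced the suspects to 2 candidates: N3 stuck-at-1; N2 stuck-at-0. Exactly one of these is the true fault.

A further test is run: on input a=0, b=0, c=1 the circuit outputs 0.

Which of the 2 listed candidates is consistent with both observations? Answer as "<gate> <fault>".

Evaluate each candidate on input a=0, b=0, c=1:
  N3 stuck-at-1: N1=0, N2=0, N3=1 [stuck-at-1] → 1 — eliminated
  N2 stuck-at-0: N1=0, N2=0 [stuck-at-0], N3=0 → 0 — matches
Only N2 stuck-at-0 reproduces the observed 0.

N2 stuck-at-0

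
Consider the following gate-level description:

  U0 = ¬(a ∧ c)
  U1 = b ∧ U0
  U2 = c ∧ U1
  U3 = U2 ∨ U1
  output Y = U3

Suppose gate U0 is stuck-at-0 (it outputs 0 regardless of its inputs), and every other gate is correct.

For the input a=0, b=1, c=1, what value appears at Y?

0

Propagate with U0 forced: U0=0 [stuck-at-0], U1=0, U2=0, U3=0.
So Y = 0. (Without the fault it would be 1.)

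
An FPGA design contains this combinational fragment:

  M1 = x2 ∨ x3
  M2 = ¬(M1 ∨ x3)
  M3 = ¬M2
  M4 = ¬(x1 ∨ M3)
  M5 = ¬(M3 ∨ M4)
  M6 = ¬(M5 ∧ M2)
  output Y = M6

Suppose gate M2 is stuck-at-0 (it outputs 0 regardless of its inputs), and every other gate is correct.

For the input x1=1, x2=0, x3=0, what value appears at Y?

1

Propagate with M2 forced: M1=0, M2=0 [stuck-at-0], M3=1, M4=0, M5=0, M6=1.
So Y = 1. (Without the fault it would be 0.)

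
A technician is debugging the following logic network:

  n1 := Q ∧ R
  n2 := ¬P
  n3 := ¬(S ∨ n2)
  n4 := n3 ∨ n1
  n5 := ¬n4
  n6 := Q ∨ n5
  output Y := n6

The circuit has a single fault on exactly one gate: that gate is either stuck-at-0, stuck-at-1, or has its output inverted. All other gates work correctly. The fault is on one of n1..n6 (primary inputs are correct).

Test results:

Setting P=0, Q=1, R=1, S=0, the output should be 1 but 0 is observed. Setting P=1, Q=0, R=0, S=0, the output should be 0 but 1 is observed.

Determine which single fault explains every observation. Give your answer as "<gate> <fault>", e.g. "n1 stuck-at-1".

Fault-free values for test 1 (P=0, Q=1, R=1, S=0): n1=1, n2=1, n3=0, n4=1, n5=0, n6=1, giving Y=1. Observed 0.
Test 1: faults giving observed 0 are {n6 stuck-at-0, n6 inverted output}.
Test 2 (P=1, Q=0, R=0, S=0): fault-free n1=0, n2=0, n3=1, n4=1, n5=0, n6=0 → 0; observed 1. Eliminates n6 stuck-at-0.
Only n6 inverted output is consistent with every test.

n6 inverted output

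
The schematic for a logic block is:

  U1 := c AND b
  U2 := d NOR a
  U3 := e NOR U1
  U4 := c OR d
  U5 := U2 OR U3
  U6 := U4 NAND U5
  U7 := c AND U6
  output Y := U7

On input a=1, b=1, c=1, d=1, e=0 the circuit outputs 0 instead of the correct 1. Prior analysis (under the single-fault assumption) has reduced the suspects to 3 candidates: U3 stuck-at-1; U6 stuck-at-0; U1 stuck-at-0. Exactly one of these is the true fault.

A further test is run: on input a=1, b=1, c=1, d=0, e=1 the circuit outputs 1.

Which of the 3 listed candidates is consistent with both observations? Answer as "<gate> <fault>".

U1 stuck-at-0

Evaluate each candidate on input a=1, b=1, c=1, d=0, e=1:
  U3 stuck-at-1: U1=1, U2=0, U3=1 [stuck-at-1], U4=1, U5=1, U6=0, U7=0 → 0 — eliminated
  U6 stuck-at-0: U1=1, U2=0, U3=0, U4=1, U5=0, U6=0 [stuck-at-0], U7=0 → 0 — eliminated
  U1 stuck-at-0: U1=0 [stuck-at-0], U2=0, U3=0, U4=1, U5=0, U6=1, U7=1 → 1 — matches
Only U1 stuck-at-0 reproduces the observed 1.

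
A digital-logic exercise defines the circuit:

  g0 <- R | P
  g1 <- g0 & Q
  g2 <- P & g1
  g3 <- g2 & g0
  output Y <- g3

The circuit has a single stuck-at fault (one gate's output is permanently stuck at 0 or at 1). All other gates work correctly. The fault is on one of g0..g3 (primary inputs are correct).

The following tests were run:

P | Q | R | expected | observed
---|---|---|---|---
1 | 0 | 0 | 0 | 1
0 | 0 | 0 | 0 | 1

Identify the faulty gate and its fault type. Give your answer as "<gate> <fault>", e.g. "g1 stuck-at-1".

g3 stuck-at-1

Fault-free values for test 1 (P=1, Q=0, R=0): g0=1, g1=0, g2=0, g3=0, giving Y=0. Observed 1.
Test 1: faults giving observed 1 are {g1 stuck-at-1, g2 stuck-at-1, g3 stuck-at-1}.
Test 2 (P=0, Q=0, R=0): fault-free g0=0, g1=0, g2=0, g3=0 → 0; observed 1. Eliminates g1 stuck-at-1, g2 stuck-at-1.
Only g3 stuck-at-1 is consistent with every test.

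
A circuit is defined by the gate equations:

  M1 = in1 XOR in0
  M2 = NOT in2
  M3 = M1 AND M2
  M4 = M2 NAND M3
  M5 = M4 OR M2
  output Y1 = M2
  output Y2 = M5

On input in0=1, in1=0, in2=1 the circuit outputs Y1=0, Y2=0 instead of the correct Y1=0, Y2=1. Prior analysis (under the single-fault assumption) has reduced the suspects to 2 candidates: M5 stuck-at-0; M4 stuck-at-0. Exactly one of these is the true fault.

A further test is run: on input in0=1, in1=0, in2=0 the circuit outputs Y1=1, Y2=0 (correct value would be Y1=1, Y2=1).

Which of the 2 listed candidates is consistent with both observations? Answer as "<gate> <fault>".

Evaluate each candidate on input in0=1, in1=0, in2=0:
  M5 stuck-at-0: M1=1, M2=1, M3=1, M4=0, M5=0 [stuck-at-0] → Y1=1, Y2=0 — matches
  M4 stuck-at-0: M1=1, M2=1, M3=1, M4=0 [stuck-at-0], M5=1 → Y1=1, Y2=1 — eliminated
Only M5 stuck-at-0 reproduces the observed Y1=1, Y2=0.

M5 stuck-at-0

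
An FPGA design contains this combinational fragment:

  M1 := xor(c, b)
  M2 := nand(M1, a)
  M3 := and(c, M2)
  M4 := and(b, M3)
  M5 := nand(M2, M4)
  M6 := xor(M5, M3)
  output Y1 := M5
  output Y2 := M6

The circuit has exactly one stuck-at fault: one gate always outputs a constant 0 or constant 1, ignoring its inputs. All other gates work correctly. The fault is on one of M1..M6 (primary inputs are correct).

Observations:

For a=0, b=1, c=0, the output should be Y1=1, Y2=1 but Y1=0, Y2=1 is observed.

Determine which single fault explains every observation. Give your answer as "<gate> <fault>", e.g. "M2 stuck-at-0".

M3 stuck-at-1

Fault-free values for test 1 (a=0, b=1, c=0): M1=1, M2=1, M3=0, M4=0, M5=1, M6=1, giving Y1=1, Y2=1. Observed Y1=0, Y2=1.
Test 1: faults giving observed Y1=0, Y2=1 are {M3 stuck-at-1}.
Only M3 stuck-at-1 is consistent with every test.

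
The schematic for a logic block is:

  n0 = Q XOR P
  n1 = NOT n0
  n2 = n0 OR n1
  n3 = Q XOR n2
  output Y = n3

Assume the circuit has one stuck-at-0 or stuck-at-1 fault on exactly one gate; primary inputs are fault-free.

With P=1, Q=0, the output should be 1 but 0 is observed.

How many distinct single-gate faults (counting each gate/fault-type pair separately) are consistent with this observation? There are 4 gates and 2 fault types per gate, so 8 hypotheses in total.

2

Fault-free: n0=1, n1=0, n2=1, n3=1 → 1. Observed 0.
  n0 stuck-at-0: output 1 ✗
  n0 stuck-at-1: output 1 ✗
  n1 stuck-at-0: output 1 ✗
  n1 stuck-at-1: output 1 ✗
  n2 stuck-at-0: output 0 ✓
  n2 stuck-at-1: output 1 ✗
  n3 stuck-at-0: output 0 ✓
  n3 stuck-at-1: output 1 ✗
Consistent faults: {n2 stuck-at-0, n3 stuck-at-0} — 2 in all.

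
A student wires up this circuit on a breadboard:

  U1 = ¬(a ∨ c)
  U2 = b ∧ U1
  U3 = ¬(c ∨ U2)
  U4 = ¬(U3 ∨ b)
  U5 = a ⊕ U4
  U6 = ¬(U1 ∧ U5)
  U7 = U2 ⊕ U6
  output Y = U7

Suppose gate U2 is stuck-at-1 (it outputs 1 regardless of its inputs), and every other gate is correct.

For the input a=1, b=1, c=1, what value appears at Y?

Propagate with U2 forced: U1=0, U2=1 [stuck-at-1], U3=0, U4=0, U5=1, U6=1, U7=0.
So Y = 0. (Without the fault it would be 1.)

0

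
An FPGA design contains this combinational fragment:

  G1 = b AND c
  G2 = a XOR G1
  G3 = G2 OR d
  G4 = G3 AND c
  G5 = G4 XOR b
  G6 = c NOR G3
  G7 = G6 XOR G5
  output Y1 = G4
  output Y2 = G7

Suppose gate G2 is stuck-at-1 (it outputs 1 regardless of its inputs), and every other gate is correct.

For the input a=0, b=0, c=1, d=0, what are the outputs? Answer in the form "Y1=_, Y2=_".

Y1=1, Y2=1

Propagate with G2 forced: G1=0, G2=1 [stuck-at-1], G3=1, G4=1, G5=1, G6=0, G7=1.
So the outputs are Y1=1, Y2=1. (Without the fault they would be Y1=0, Y2=0.)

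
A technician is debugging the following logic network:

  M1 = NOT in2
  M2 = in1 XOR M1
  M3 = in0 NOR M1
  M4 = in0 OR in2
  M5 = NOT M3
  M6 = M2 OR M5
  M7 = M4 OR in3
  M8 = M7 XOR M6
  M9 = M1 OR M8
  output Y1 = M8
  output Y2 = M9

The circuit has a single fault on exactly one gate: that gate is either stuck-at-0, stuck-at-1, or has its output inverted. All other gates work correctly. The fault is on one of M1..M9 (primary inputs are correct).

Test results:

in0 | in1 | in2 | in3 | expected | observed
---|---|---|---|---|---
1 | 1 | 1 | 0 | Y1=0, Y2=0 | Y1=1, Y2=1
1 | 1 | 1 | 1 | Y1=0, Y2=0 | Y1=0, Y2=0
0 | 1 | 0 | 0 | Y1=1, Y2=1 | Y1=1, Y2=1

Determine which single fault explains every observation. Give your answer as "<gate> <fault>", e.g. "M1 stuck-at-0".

Fault-free values for test 1 (in0=1, in1=1, in2=1, in3=0): M1=0, M2=1, M3=0, M4=1, M5=1, M6=1, M7=1, M8=0, M9=0, giving Y1=0, Y2=0. Observed Y1=1, Y2=1.
Test 1: faults giving observed Y1=1, Y2=1 are {M4 stuck-at-0, M4 inverted output, M6 stuck-at-0, M6 inverted output, M7 stuck-at-0, M7 inverted output, M8 stuck-at-1, M8 inverted output}.
Test 2 (in0=1, in1=1, in2=1, in3=1): fault-free M1=0, M2=1, M3=0, M4=1, M5=1, M6=1, M7=1, M8=0, M9=0 → Y1=0, Y2=0; observed Y1=0, Y2=0. Eliminates M6 stuck-at-0, M6 inverted output, M7 stuck-at-0, M7 inverted output, M8 stuck-at-1, M8 inverted output.
Test 3 (in0=0, in1=1, in2=0, in3=0): fault-free M1=1, M2=0, M3=0, M4=0, M5=1, M6=1, M7=0, M8=1, M9=1 → Y1=1, Y2=1; observed Y1=1, Y2=1. Eliminates M4 inverted output.
Only M4 stuck-at-0 is consistent with every test.

M4 stuck-at-0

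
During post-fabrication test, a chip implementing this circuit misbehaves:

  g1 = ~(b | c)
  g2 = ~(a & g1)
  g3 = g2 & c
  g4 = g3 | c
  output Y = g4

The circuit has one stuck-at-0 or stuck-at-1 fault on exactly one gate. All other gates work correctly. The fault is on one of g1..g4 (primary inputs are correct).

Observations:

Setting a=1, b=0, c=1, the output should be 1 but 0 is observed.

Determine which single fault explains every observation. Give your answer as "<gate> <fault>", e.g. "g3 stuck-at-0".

g4 stuck-at-0

Fault-free values for test 1 (a=1, b=0, c=1): g1=0, g2=1, g3=1, g4=1, giving Y=1. Observed 0.
Test 1: faults giving observed 0 are {g4 stuck-at-0}.
Only g4 stuck-at-0 is consistent with every test.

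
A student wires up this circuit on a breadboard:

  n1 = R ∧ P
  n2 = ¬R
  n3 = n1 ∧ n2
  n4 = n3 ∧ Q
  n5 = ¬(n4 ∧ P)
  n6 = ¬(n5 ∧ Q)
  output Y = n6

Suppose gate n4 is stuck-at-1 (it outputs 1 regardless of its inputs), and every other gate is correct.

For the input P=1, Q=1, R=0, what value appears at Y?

1

Propagate with n4 forced: n1=0, n2=1, n3=0, n4=1 [stuck-at-1], n5=0, n6=1.
So Y = 1. (Without the fault it would be 0.)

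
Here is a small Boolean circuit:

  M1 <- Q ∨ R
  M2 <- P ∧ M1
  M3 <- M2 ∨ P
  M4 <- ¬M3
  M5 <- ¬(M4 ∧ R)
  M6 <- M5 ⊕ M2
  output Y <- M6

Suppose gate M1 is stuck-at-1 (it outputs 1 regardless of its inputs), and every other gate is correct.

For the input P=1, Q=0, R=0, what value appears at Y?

Propagate with M1 forced: M1=1 [stuck-at-1], M2=1, M3=1, M4=0, M5=1, M6=0.
So Y = 0. (Without the fault it would be 1.)

0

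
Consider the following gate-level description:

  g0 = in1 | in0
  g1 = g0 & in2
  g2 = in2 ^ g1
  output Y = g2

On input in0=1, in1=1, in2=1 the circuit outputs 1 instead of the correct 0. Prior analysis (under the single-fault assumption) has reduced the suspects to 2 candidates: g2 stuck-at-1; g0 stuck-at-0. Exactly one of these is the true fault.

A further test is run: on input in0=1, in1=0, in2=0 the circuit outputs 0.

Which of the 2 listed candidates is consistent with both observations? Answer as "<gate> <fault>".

Evaluate each candidate on input in0=1, in1=0, in2=0:
  g2 stuck-at-1: g0=1, g1=0, g2=1 [stuck-at-1] → 1 — eliminated
  g0 stuck-at-0: g0=0 [stuck-at-0], g1=0, g2=0 → 0 — matches
Only g0 stuck-at-0 reproduces the observed 0.

g0 stuck-at-0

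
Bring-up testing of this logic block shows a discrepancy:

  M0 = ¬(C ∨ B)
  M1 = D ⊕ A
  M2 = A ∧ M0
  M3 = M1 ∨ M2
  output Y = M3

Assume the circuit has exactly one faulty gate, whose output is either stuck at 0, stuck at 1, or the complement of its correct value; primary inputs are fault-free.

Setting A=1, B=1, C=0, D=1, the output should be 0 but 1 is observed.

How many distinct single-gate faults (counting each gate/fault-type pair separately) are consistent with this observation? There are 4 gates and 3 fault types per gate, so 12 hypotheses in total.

Fault-free: M0=0, M1=0, M2=0, M3=0 → 0. Observed 1.
  M0 stuck-at-0: output 0 ✗
  M0 stuck-at-1: output 1 ✓
  M0 inverted output: output 1 ✓
  M1 stuck-at-0: output 0 ✗
  M1 stuck-at-1: output 1 ✓
  M1 inverted output: output 1 ✓
  M2 stuck-at-0: output 0 ✗
  M2 stuck-at-1: output 1 ✓
  M2 inverted output: output 1 ✓
  M3 stuck-at-0: output 0 ✗
  M3 stuck-at-1: output 1 ✓
  M3 inverted output: output 1 ✓
Consistent faults: {M0 stuck-at-1, M0 inverted output, M1 stuck-at-1, M1 inverted output, M2 stuck-at-1, M2 inverted output, M3 stuck-at-1, M3 inverted output} — 8 in all.

8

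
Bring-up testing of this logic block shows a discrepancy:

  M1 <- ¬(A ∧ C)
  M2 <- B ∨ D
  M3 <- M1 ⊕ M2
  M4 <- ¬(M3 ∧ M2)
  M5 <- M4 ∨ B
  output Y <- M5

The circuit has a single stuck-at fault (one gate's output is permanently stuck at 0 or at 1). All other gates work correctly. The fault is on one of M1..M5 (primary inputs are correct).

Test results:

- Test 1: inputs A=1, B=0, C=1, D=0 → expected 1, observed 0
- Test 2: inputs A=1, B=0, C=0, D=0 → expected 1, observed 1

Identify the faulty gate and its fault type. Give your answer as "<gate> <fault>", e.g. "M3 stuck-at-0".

M2 stuck-at-1

Fault-free values for test 1 (A=1, B=0, C=1, D=0): M1=0, M2=0, M3=0, M4=1, M5=1, giving Y=1. Observed 0.
Test 1: faults giving observed 0 are {M2 stuck-at-1, M4 stuck-at-0, M5 stuck-at-0}.
Test 2 (A=1, B=0, C=0, D=0): fault-free M1=1, M2=0, M3=1, M4=1, M5=1 → 1; observed 1. Eliminates M4 stuck-at-0, M5 stuck-at-0.
Only M2 stuck-at-1 is consistent with every test.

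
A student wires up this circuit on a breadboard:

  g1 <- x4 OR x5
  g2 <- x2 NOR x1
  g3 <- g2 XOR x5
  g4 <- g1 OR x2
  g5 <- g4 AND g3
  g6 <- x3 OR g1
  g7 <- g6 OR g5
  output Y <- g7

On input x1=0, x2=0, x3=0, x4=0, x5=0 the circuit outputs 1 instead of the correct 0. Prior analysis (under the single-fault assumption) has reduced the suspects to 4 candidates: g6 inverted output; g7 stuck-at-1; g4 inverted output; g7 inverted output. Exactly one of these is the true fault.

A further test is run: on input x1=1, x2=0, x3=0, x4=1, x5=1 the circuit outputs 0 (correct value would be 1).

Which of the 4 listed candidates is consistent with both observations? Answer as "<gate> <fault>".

g7 inverted output

Evaluate each candidate on input x1=1, x2=0, x3=0, x4=1, x5=1:
  g6 inverted output: g1=1, g2=0, g3=1, g4=1, g5=1, g6=0 [inverted output], g7=1 → 1 — eliminated
  g7 stuck-at-1: g1=1, g2=0, g3=1, g4=1, g5=1, g6=1, g7=1 [stuck-at-1] → 1 — eliminated
  g4 inverted output: g1=1, g2=0, g3=1, g4=0 [inverted output], g5=0, g6=1, g7=1 → 1 — eliminated
  g7 inverted output: g1=1, g2=0, g3=1, g4=1, g5=1, g6=1, g7=0 [inverted output] → 0 — matches
Only g7 inverted output reproduces the observed 0.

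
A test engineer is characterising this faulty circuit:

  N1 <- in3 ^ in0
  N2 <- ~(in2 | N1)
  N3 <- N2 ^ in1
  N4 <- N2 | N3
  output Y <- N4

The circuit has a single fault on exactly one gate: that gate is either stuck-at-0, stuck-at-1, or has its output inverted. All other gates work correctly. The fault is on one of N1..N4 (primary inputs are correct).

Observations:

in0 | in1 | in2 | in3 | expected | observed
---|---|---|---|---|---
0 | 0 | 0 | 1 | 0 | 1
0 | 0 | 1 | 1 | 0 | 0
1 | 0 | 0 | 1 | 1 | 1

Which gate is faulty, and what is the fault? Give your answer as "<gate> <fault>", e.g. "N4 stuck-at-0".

Fault-free values for test 1 (in0=0, in1=0, in2=0, in3=1): N1=1, N2=0, N3=0, N4=0, giving Y=0. Observed 1.
Test 1: faults giving observed 1 are {N1 stuck-at-0, N1 inverted output, N2 stuck-at-1, N2 inverted output, N3 stuck-at-1, N3 inverted output, N4 stuck-at-1, N4 inverted output}.
Test 2 (in0=0, in1=0, in2=1, in3=1): fault-free N1=1, N2=0, N3=0, N4=0 → 0; observed 0. Eliminates N2 stuck-at-1, N2 inverted output, N3 stuck-at-1, N3 inverted output, N4 stuck-at-1, N4 inverted output.
Test 3 (in0=1, in1=0, in2=0, in3=1): fault-free N1=0, N2=1, N3=1, N4=1 → 1; observed 1. Eliminates N1 inverted output.
Only N1 stuck-at-0 is consistent with every test.

N1 stuck-at-0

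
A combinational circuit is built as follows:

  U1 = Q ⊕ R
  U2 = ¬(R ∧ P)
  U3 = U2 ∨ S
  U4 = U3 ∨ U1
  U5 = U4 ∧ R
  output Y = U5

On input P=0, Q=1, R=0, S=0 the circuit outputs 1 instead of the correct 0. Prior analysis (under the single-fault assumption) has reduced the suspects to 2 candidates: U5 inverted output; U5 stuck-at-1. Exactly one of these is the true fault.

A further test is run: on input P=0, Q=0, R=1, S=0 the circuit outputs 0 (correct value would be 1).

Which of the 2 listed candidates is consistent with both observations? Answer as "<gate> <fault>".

U5 inverted output

Evaluate each candidate on input P=0, Q=0, R=1, S=0:
  U5 inverted output: U1=1, U2=1, U3=1, U4=1, U5=0 [inverted output] → 0 — matches
  U5 stuck-at-1: U1=1, U2=1, U3=1, U4=1, U5=1 [stuck-at-1] → 1 — eliminated
Only U5 inverted output reproduces the observed 0.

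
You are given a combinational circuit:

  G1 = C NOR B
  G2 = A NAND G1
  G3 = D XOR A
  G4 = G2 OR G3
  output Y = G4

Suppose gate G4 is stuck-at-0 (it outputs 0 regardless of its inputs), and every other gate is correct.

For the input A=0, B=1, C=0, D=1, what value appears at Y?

0

Propagate with G4 forced: G1=0, G2=1, G3=1, G4=0 [stuck-at-0].
So Y = 0. (Without the fault it would be 1.)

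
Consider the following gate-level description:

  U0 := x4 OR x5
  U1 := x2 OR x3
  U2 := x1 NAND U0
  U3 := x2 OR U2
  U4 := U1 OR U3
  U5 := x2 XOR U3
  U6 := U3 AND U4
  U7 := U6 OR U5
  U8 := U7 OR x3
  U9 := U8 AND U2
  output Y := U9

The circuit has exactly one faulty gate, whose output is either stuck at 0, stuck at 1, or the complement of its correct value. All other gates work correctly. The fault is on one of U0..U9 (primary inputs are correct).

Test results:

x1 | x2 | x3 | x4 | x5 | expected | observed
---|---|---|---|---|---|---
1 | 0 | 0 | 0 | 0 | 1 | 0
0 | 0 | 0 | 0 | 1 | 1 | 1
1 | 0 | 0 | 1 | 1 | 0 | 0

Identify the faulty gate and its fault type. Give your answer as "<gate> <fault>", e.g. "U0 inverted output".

U0 stuck-at-1

Fault-free values for test 1 (x1=1, x2=0, x3=0, x4=0, x5=0): U0=0, U1=0, U2=1, U3=1, U4=1, U5=1, U6=1, U7=1, U8=1, U9=1, giving Y=1. Observed 0.
Test 1: faults giving observed 0 are {U0 stuck-at-1, U0 inverted output, U2 stuck-at-0, U2 inverted output, U3 stuck-at-0, U3 inverted output, U7 stuck-at-0, U7 inverted output, U8 stuck-at-0, U8 inverted output, U9 stuck-at-0, U9 inverted output}.
Test 2 (x1=0, x2=0, x3=0, x4=0, x5=1): fault-free U0=1, U1=0, U2=1, U3=1, U4=1, U5=1, U6=1, U7=1, U8=1, U9=1 → 1; observed 1. Eliminates U2 stuck-at-0, U2 inverted output, U3 stuck-at-0, U3 inverted output, U7 stuck-at-0, U7 inverted output, U8 stuck-at-0, U8 inverted output, U9 stuck-at-0, U9 inverted output.
Test 3 (x1=1, x2=0, x3=0, x4=1, x5=1): fault-free U0=1, U1=0, U2=0, U3=0, U4=0, U5=0, U6=0, U7=0, U8=0, U9=0 → 0; observed 0. Eliminates U0 inverted output.
Only U0 stuck-at-1 is consistent with every test.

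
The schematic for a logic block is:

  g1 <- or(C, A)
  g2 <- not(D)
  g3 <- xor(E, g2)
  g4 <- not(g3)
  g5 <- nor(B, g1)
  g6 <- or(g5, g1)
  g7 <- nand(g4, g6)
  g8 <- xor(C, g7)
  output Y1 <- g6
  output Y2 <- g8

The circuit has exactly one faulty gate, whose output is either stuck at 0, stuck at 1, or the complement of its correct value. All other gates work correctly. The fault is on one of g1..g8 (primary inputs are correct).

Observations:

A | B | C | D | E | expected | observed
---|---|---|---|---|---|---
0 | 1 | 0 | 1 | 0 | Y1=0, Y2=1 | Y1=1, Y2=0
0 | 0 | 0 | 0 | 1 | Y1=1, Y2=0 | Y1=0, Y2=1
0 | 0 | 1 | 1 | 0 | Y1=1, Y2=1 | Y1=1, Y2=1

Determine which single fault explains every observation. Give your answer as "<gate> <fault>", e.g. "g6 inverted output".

g5 inverted output

Fault-free values for test 1 (A=0, B=1, C=0, D=1, E=0): g1=0, g2=0, g3=0, g4=1, g5=0, g6=0, g7=1, g8=1, giving Y1=0, Y2=1. Observed Y1=1, Y2=0.
Test 1: faults giving observed Y1=1, Y2=0 are {g1 stuck-at-1, g1 inverted output, g5 stuck-at-1, g5 inverted output, g6 stuck-at-1, g6 inverted output}.
Test 2 (A=0, B=0, C=0, D=0, E=1): fault-free g1=0, g2=1, g3=0, g4=1, g5=1, g6=1, g7=0, g8=0 → Y1=1, Y2=0; observed Y1=0, Y2=1. Eliminates g1 stuck-at-1, g1 inverted output, g5 stuck-at-1, g6 stuck-at-1.
Test 3 (A=0, B=0, C=1, D=1, E=0): fault-free g1=1, g2=0, g3=0, g4=1, g5=0, g6=1, g7=0, g8=1 → Y1=1, Y2=1; observed Y1=1, Y2=1. Eliminates g6 inverted output.
Only g5 inverted output is consistent with every test.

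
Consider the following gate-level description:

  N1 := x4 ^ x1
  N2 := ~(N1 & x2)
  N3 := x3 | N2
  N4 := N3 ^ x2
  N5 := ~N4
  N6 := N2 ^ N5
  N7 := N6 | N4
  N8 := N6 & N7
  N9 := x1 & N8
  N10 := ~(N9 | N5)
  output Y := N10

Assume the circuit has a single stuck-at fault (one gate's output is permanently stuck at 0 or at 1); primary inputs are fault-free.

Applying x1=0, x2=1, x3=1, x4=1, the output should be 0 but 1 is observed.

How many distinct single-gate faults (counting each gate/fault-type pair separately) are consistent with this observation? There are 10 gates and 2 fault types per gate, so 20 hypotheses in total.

4

Fault-free: N1=1, N2=0, N3=1, N4=0, N5=1, N6=1, N7=1, N8=1, N9=0, N10=0 → 0. Observed 1.
  N1: none of the 2 fault types match ✗
  N2: none of the 2 fault types match ✗
  N3: stuck-at-0 ✓; others ✗
  N4: stuck-at-1 ✓; others ✗
  N5: stuck-at-0 ✓; others ✗
  N6: none of the 2 fault types match ✗
  N7: none of the 2 fault types match ✗
  N8: none of the 2 fault types match ✗
  N9: none of the 2 fault types match ✗
  N10: stuck-at-1 ✓; others ✗
Consistent faults: {N3 stuck-at-0, N4 stuck-at-1, N5 stuck-at-0, N10 stuck-at-1} — 4 in all.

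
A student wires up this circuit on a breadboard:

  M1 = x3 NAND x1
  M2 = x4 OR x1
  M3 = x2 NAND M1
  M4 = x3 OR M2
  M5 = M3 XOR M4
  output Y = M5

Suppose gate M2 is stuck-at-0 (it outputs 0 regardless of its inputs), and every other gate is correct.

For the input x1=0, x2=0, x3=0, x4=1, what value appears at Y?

1

Propagate with M2 forced: M1=1, M2=0 [stuck-at-0], M3=1, M4=0, M5=1.
So Y = 1. (Without the fault it would be 0.)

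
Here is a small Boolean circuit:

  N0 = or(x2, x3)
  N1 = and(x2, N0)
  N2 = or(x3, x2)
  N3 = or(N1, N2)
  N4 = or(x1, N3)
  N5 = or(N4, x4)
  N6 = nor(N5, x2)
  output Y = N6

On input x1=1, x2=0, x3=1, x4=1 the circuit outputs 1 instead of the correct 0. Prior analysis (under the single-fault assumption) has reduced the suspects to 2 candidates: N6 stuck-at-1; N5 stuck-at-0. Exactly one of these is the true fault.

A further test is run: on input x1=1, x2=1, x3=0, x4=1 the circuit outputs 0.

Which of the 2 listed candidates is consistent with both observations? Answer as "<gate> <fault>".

Evaluate each candidate on input x1=1, x2=1, x3=0, x4=1:
  N6 stuck-at-1: N0=1, N1=1, N2=1, N3=1, N4=1, N5=1, N6=1 [stuck-at-1] → 1 — eliminated
  N5 stuck-at-0: N0=1, N1=1, N2=1, N3=1, N4=1, N5=0 [stuck-at-0], N6=0 → 0 — matches
Only N5 stuck-at-0 reproduces the observed 0.

N5 stuck-at-0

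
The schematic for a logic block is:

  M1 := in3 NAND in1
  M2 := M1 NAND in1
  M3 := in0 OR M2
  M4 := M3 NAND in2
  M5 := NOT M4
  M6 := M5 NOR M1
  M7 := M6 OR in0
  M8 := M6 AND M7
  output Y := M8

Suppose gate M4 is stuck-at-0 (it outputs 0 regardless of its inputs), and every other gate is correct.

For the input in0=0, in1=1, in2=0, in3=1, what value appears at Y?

0

Propagate with M4 forced: M1=0, M2=1, M3=1, M4=0 [stuck-at-0], M5=1, M6=0, M7=0, M8=0.
So Y = 0. (Without the fault it would be 1.)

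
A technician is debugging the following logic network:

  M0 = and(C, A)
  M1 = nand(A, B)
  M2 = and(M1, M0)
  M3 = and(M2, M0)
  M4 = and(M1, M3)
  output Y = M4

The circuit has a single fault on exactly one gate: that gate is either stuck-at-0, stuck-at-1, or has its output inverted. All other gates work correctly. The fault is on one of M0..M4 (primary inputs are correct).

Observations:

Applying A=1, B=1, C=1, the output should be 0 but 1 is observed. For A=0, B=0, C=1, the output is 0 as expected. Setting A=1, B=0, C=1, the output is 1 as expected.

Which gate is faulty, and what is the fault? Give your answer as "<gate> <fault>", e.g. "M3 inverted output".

Fault-free values for test 1 (A=1, B=1, C=1): M0=1, M1=0, M2=0, M3=0, M4=0, giving Y=0. Observed 1.
Test 1: faults giving observed 1 are {M1 stuck-at-1, M1 inverted output, M4 stuck-at-1, M4 inverted output}.
Test 2 (A=0, B=0, C=1): fault-free M0=0, M1=1, M2=0, M3=0, M4=0 → 0; observed 0. Eliminates M4 stuck-at-1, M4 inverted output.
Test 3 (A=1, B=0, C=1): fault-free M0=1, M1=1, M2=1, M3=1, M4=1 → 1; observed 1. Eliminates M1 inverted output.
Only M1 stuck-at-1 is consistent with every test.

M1 stuck-at-1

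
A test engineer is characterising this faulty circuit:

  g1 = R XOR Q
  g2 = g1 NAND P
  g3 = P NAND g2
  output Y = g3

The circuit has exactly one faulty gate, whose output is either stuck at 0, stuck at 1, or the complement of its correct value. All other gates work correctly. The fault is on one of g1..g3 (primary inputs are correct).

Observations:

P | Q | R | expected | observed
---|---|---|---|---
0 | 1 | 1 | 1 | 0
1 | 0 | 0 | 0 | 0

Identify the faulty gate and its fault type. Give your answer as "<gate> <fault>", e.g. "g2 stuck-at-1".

Fault-free values for test 1 (P=0, Q=1, R=1): g1=0, g2=1, g3=1, giving Y=1. Observed 0.
Test 1: faults giving observed 0 are {g3 stuck-at-0, g3 inverted output}.
Test 2 (P=1, Q=0, R=0): fault-free g1=0, g2=1, g3=0 → 0; observed 0. Eliminates g3 inverted output.
Only g3 stuck-at-0 is consistent with every test.

g3 stuck-at-0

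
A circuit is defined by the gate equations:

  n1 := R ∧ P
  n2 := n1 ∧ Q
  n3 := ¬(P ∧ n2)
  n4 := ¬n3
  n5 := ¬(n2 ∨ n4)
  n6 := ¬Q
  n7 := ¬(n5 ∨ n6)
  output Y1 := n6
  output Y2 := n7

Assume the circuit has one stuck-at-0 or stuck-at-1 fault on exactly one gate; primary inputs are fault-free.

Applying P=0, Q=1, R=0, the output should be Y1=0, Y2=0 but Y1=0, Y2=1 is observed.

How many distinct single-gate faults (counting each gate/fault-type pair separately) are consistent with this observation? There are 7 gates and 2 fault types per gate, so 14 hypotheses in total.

Fault-free: n1=0, n2=0, n3=1, n4=0, n5=1, n6=0, n7=0 → Y1=0, Y2=0. Observed Y1=0, Y2=1.
  n1 stuck-at-0: output Y1=0, Y2=0 ✗
  n1 stuck-at-1: output Y1=0, Y2=1 ✓
  n2 stuck-at-0: output Y1=0, Y2=0 ✗
  n2 stuck-at-1: output Y1=0, Y2=1 ✓
  n3 stuck-at-0: output Y1=0, Y2=1 ✓
  n3 stuck-at-1: output Y1=0, Y2=0 ✗
  n4 stuck-at-0: output Y1=0, Y2=0 ✗
  n4 stuck-at-1: output Y1=0, Y2=1 ✓
  n5 stuck-at-0: output Y1=0, Y2=1 ✓
  n5 stuck-at-1: output Y1=0, Y2=0 ✗
  n6 stuck-at-0: output Y1=0, Y2=0 ✗
  n6 stuck-at-1: output Y1=1, Y2=0 ✗
  n7 stuck-at-0: output Y1=0, Y2=0 ✗
  n7 stuck-at-1: output Y1=0, Y2=1 ✓
Consistent faults: {n1 stuck-at-1, n2 stuck-at-1, n3 stuck-at-0, n4 stuck-at-1, n5 stuck-at-0, n7 stuck-at-1} — 6 in all.

6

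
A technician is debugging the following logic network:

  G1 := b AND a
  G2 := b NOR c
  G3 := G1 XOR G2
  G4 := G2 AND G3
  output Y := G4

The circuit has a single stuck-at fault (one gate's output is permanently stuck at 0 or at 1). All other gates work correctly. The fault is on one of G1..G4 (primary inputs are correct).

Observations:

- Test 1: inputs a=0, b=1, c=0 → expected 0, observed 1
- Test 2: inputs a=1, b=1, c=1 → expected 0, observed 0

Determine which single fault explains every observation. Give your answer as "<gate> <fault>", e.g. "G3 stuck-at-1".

G2 stuck-at-1

Fault-free values for test 1 (a=0, b=1, c=0): G1=0, G2=0, G3=0, G4=0, giving Y=0. Observed 1.
Test 1: faults giving observed 1 are {G2 stuck-at-1, G4 stuck-at-1}.
Test 2 (a=1, b=1, c=1): fault-free G1=1, G2=0, G3=1, G4=0 → 0; observed 0. Eliminates G4 stuck-at-1.
Only G2 stuck-at-1 is consistent with every test.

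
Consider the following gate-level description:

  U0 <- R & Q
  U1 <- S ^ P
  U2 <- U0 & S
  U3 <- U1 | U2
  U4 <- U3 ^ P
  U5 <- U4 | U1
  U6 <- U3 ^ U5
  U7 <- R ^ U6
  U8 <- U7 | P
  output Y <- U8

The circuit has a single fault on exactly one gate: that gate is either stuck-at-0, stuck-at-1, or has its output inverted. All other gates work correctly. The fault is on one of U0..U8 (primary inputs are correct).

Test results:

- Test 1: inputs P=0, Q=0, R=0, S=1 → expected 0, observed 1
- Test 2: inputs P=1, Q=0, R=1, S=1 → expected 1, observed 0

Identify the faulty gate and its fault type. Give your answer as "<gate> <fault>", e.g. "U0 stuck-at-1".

Fault-free values for test 1 (P=0, Q=0, R=0, S=1): U0=0, U1=1, U2=0, U3=1, U4=1, U5=1, U6=0, U7=0, U8=0, giving Y=0. Observed 1.
Test 1: faults giving observed 1 are {U3 stuck-at-0, U3 inverted output, U5 stuck-at-0, U5 inverted output, U6 stuck-at-1, U6 inverted output, U7 stuck-at-1, U7 inverted output, U8 stuck-at-1, U8 inverted output}.
Test 2 (P=1, Q=0, R=1, S=1): fault-free U0=0, U1=0, U2=0, U3=0, U4=1, U5=1, U6=1, U7=0, U8=1 → 1; observed 0. Eliminates U3 stuck-at-0, U3 inverted output, U5 stuck-at-0, U5 inverted output, U6 stuck-at-1, U6 inverted output, U7 stuck-at-1, U7 inverted output, U8 stuck-at-1.
Only U8 inverted output is consistent with every test.

U8 inverted output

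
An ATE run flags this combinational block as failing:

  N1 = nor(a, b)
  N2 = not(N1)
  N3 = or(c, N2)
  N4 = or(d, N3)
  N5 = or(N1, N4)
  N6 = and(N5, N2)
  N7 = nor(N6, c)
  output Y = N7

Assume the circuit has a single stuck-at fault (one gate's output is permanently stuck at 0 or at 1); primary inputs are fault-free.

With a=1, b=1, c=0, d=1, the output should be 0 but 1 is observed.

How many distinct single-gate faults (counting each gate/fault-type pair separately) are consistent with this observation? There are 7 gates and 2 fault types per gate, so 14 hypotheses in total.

6

Fault-free: N1=0, N2=1, N3=1, N4=1, N5=1, N6=1, N7=0 → 0. Observed 1.
  N1 stuck-at-0: output 0 ✗
  N1 stuck-at-1: output 1 ✓
  N2 stuck-at-0: output 1 ✓
  N2 stuck-at-1: output 0 ✗
  N3 stuck-at-0: output 0 ✗
  N3 stuck-at-1: output 0 ✗
  N4 stuck-at-0: output 1 ✓
  N4 stuck-at-1: output 0 ✗
  N5 stuck-at-0: output 1 ✓
  N5 stuck-at-1: output 0 ✗
  N6 stuck-at-0: output 1 ✓
  N6 stuck-at-1: output 0 ✗
  N7 stuck-at-0: output 0 ✗
  N7 stuck-at-1: output 1 ✓
Consistent faults: {N1 stuck-at-1, N2 stuck-at-0, N4 stuck-at-0, N5 stuck-at-0, N6 stuck-at-0, N7 stuck-at-1} — 6 in all.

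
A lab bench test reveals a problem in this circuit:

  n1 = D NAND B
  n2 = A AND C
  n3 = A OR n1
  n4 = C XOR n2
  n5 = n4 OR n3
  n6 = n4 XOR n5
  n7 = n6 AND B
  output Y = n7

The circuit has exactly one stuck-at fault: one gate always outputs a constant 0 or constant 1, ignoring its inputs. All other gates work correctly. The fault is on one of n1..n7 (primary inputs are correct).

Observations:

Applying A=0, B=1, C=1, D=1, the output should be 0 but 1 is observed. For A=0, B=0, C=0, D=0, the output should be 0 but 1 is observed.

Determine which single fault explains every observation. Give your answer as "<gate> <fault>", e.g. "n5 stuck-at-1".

Fault-free values for test 1 (A=0, B=1, C=1, D=1): n1=0, n2=0, n3=0, n4=1, n5=1, n6=0, n7=0, giving Y=0. Observed 1.
Test 1: faults giving observed 1 are {n5 stuck-at-0, n6 stuck-at-1, n7 stuck-at-1}.
Test 2 (A=0, B=0, C=0, D=0): fault-free n1=1, n2=0, n3=1, n4=0, n5=1, n6=1, n7=0 → 0; observed 1. Eliminates n5 stuck-at-0, n6 stuck-at-1.
Only n7 stuck-at-1 is consistent with every test.

n7 stuck-at-1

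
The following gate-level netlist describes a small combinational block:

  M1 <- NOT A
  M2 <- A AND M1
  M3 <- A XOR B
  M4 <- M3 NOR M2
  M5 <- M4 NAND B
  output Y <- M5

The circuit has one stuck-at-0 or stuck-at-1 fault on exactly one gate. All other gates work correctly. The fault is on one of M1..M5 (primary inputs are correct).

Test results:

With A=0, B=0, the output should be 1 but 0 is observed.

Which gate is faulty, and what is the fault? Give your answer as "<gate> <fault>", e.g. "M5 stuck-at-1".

Fault-free values for test 1 (A=0, B=0): M1=1, M2=0, M3=0, M4=1, M5=1, giving Y=1. Observed 0.
Test 1: faults giving observed 0 are {M5 stuck-at-0}.
Only M5 stuck-at-0 is consistent with every test.

M5 stuck-at-0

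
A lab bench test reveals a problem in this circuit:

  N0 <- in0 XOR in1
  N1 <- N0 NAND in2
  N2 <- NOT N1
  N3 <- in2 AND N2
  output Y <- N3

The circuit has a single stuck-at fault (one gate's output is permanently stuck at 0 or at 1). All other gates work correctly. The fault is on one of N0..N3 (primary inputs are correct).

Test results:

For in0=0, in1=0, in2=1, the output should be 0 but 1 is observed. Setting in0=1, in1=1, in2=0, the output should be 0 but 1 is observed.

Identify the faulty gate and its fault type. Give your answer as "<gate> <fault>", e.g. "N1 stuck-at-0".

N3 stuck-at-1

Fault-free values for test 1 (in0=0, in1=0, in2=1): N0=0, N1=1, N2=0, N3=0, giving Y=0. Observed 1.
Test 1: faults giving observed 1 are {N0 stuck-at-1, N1 stuck-at-0, N2 stuck-at-1, N3 stuck-at-1}.
Test 2 (in0=1, in1=1, in2=0): fault-free N0=0, N1=1, N2=0, N3=0 → 0; observed 1. Eliminates N0 stuck-at-1, N1 stuck-at-0, N2 stuck-at-1.
Only N3 stuck-at-1 is consistent with every test.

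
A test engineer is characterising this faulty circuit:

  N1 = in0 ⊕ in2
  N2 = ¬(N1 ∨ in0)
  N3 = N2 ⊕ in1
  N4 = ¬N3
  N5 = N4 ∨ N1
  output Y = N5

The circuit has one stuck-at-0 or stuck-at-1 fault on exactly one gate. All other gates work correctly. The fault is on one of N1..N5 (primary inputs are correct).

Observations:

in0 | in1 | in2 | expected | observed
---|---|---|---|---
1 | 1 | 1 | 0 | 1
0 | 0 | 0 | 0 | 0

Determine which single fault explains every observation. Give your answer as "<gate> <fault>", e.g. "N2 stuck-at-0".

Fault-free values for test 1 (in0=1, in1=1, in2=1): N1=0, N2=0, N3=1, N4=0, N5=0, giving Y=0. Observed 1.
Test 1: faults giving observed 1 are {N1 stuck-at-1, N2 stuck-at-1, N3 stuck-at-0, N4 stuck-at-1, N5 stuck-at-1}.
Test 2 (in0=0, in1=0, in2=0): fault-free N1=0, N2=1, N3=1, N4=0, N5=0 → 0; observed 0. Eliminates N1 stuck-at-1, N3 stuck-at-0, N4 stuck-at-1, N5 stuck-at-1.
Only N2 stuck-at-1 is consistent with every test.

N2 stuck-at-1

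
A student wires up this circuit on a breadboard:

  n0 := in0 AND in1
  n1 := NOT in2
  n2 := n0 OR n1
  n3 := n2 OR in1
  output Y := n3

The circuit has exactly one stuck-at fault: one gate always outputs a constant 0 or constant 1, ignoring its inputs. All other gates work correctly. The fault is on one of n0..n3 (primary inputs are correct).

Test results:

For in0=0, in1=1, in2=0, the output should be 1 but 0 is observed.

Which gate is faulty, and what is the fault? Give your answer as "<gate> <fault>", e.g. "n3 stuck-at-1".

n3 stuck-at-0

Fault-free values for test 1 (in0=0, in1=1, in2=0): n0=0, n1=1, n2=1, n3=1, giving Y=1. Observed 0.
Test 1: faults giving observed 0 are {n3 stuck-at-0}.
Only n3 stuck-at-0 is consistent with every test.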